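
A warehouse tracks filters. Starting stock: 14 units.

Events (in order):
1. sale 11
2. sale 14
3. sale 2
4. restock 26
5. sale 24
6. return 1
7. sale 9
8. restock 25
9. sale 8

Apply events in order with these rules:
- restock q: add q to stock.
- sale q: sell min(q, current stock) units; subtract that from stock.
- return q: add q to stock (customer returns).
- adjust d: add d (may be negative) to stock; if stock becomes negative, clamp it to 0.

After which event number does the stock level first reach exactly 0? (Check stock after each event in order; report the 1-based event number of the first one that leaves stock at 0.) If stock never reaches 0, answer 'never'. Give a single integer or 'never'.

Answer: 2

Derivation:
Processing events:
Start: stock = 14
  Event 1 (sale 11): sell min(11,14)=11. stock: 14 - 11 = 3. total_sold = 11
  Event 2 (sale 14): sell min(14,3)=3. stock: 3 - 3 = 0. total_sold = 14
  Event 3 (sale 2): sell min(2,0)=0. stock: 0 - 0 = 0. total_sold = 14
  Event 4 (restock 26): 0 + 26 = 26
  Event 5 (sale 24): sell min(24,26)=24. stock: 26 - 24 = 2. total_sold = 38
  Event 6 (return 1): 2 + 1 = 3
  Event 7 (sale 9): sell min(9,3)=3. stock: 3 - 3 = 0. total_sold = 41
  Event 8 (restock 25): 0 + 25 = 25
  Event 9 (sale 8): sell min(8,25)=8. stock: 25 - 8 = 17. total_sold = 49
Final: stock = 17, total_sold = 49

First zero at event 2.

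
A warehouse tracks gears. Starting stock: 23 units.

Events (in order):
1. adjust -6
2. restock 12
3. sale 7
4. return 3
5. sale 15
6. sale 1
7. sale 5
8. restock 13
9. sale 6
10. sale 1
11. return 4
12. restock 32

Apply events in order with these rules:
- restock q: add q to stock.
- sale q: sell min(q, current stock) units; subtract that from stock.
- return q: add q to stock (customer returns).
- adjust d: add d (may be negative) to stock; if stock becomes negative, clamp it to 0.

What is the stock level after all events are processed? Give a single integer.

Processing events:
Start: stock = 23
  Event 1 (adjust -6): 23 + -6 = 17
  Event 2 (restock 12): 17 + 12 = 29
  Event 3 (sale 7): sell min(7,29)=7. stock: 29 - 7 = 22. total_sold = 7
  Event 4 (return 3): 22 + 3 = 25
  Event 5 (sale 15): sell min(15,25)=15. stock: 25 - 15 = 10. total_sold = 22
  Event 6 (sale 1): sell min(1,10)=1. stock: 10 - 1 = 9. total_sold = 23
  Event 7 (sale 5): sell min(5,9)=5. stock: 9 - 5 = 4. total_sold = 28
  Event 8 (restock 13): 4 + 13 = 17
  Event 9 (sale 6): sell min(6,17)=6. stock: 17 - 6 = 11. total_sold = 34
  Event 10 (sale 1): sell min(1,11)=1. stock: 11 - 1 = 10. total_sold = 35
  Event 11 (return 4): 10 + 4 = 14
  Event 12 (restock 32): 14 + 32 = 46
Final: stock = 46, total_sold = 35

Answer: 46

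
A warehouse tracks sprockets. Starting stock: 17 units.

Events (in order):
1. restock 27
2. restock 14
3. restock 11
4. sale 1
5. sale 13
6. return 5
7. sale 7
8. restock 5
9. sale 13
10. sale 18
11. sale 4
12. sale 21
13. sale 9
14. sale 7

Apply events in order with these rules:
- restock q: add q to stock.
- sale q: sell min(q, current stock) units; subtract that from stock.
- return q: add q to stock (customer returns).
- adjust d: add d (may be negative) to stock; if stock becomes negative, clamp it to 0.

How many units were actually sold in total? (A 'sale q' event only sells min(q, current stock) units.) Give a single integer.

Processing events:
Start: stock = 17
  Event 1 (restock 27): 17 + 27 = 44
  Event 2 (restock 14): 44 + 14 = 58
  Event 3 (restock 11): 58 + 11 = 69
  Event 4 (sale 1): sell min(1,69)=1. stock: 69 - 1 = 68. total_sold = 1
  Event 5 (sale 13): sell min(13,68)=13. stock: 68 - 13 = 55. total_sold = 14
  Event 6 (return 5): 55 + 5 = 60
  Event 7 (sale 7): sell min(7,60)=7. stock: 60 - 7 = 53. total_sold = 21
  Event 8 (restock 5): 53 + 5 = 58
  Event 9 (sale 13): sell min(13,58)=13. stock: 58 - 13 = 45. total_sold = 34
  Event 10 (sale 18): sell min(18,45)=18. stock: 45 - 18 = 27. total_sold = 52
  Event 11 (sale 4): sell min(4,27)=4. stock: 27 - 4 = 23. total_sold = 56
  Event 12 (sale 21): sell min(21,23)=21. stock: 23 - 21 = 2. total_sold = 77
  Event 13 (sale 9): sell min(9,2)=2. stock: 2 - 2 = 0. total_sold = 79
  Event 14 (sale 7): sell min(7,0)=0. stock: 0 - 0 = 0. total_sold = 79
Final: stock = 0, total_sold = 79

Answer: 79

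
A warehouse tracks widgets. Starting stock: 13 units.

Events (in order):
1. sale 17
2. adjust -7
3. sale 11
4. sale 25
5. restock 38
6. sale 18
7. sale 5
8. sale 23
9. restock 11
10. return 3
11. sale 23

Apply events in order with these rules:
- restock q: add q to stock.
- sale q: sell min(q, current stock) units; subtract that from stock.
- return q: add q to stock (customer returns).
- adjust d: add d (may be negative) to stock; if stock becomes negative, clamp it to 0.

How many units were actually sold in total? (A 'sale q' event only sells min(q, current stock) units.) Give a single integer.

Answer: 65

Derivation:
Processing events:
Start: stock = 13
  Event 1 (sale 17): sell min(17,13)=13. stock: 13 - 13 = 0. total_sold = 13
  Event 2 (adjust -7): 0 + -7 = 0 (clamped to 0)
  Event 3 (sale 11): sell min(11,0)=0. stock: 0 - 0 = 0. total_sold = 13
  Event 4 (sale 25): sell min(25,0)=0. stock: 0 - 0 = 0. total_sold = 13
  Event 5 (restock 38): 0 + 38 = 38
  Event 6 (sale 18): sell min(18,38)=18. stock: 38 - 18 = 20. total_sold = 31
  Event 7 (sale 5): sell min(5,20)=5. stock: 20 - 5 = 15. total_sold = 36
  Event 8 (sale 23): sell min(23,15)=15. stock: 15 - 15 = 0. total_sold = 51
  Event 9 (restock 11): 0 + 11 = 11
  Event 10 (return 3): 11 + 3 = 14
  Event 11 (sale 23): sell min(23,14)=14. stock: 14 - 14 = 0. total_sold = 65
Final: stock = 0, total_sold = 65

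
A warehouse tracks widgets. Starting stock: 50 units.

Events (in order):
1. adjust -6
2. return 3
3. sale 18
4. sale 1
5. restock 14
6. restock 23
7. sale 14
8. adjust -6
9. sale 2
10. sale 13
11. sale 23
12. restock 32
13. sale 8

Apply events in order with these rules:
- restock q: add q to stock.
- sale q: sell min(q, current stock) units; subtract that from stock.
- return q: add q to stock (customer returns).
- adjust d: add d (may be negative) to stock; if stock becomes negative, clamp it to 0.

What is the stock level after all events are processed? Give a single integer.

Answer: 31

Derivation:
Processing events:
Start: stock = 50
  Event 1 (adjust -6): 50 + -6 = 44
  Event 2 (return 3): 44 + 3 = 47
  Event 3 (sale 18): sell min(18,47)=18. stock: 47 - 18 = 29. total_sold = 18
  Event 4 (sale 1): sell min(1,29)=1. stock: 29 - 1 = 28. total_sold = 19
  Event 5 (restock 14): 28 + 14 = 42
  Event 6 (restock 23): 42 + 23 = 65
  Event 7 (sale 14): sell min(14,65)=14. stock: 65 - 14 = 51. total_sold = 33
  Event 8 (adjust -6): 51 + -6 = 45
  Event 9 (sale 2): sell min(2,45)=2. stock: 45 - 2 = 43. total_sold = 35
  Event 10 (sale 13): sell min(13,43)=13. stock: 43 - 13 = 30. total_sold = 48
  Event 11 (sale 23): sell min(23,30)=23. stock: 30 - 23 = 7. total_sold = 71
  Event 12 (restock 32): 7 + 32 = 39
  Event 13 (sale 8): sell min(8,39)=8. stock: 39 - 8 = 31. total_sold = 79
Final: stock = 31, total_sold = 79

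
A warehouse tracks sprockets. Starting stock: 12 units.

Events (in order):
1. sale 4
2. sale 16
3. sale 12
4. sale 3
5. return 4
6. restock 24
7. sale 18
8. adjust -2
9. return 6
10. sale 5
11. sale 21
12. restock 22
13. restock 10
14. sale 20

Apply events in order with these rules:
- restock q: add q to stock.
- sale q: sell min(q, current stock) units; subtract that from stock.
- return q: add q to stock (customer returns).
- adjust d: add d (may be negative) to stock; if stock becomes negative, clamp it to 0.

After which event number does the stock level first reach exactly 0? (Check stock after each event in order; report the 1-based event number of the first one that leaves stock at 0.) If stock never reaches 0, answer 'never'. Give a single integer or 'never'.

Answer: 2

Derivation:
Processing events:
Start: stock = 12
  Event 1 (sale 4): sell min(4,12)=4. stock: 12 - 4 = 8. total_sold = 4
  Event 2 (sale 16): sell min(16,8)=8. stock: 8 - 8 = 0. total_sold = 12
  Event 3 (sale 12): sell min(12,0)=0. stock: 0 - 0 = 0. total_sold = 12
  Event 4 (sale 3): sell min(3,0)=0. stock: 0 - 0 = 0. total_sold = 12
  Event 5 (return 4): 0 + 4 = 4
  Event 6 (restock 24): 4 + 24 = 28
  Event 7 (sale 18): sell min(18,28)=18. stock: 28 - 18 = 10. total_sold = 30
  Event 8 (adjust -2): 10 + -2 = 8
  Event 9 (return 6): 8 + 6 = 14
  Event 10 (sale 5): sell min(5,14)=5. stock: 14 - 5 = 9. total_sold = 35
  Event 11 (sale 21): sell min(21,9)=9. stock: 9 - 9 = 0. total_sold = 44
  Event 12 (restock 22): 0 + 22 = 22
  Event 13 (restock 10): 22 + 10 = 32
  Event 14 (sale 20): sell min(20,32)=20. stock: 32 - 20 = 12. total_sold = 64
Final: stock = 12, total_sold = 64

First zero at event 2.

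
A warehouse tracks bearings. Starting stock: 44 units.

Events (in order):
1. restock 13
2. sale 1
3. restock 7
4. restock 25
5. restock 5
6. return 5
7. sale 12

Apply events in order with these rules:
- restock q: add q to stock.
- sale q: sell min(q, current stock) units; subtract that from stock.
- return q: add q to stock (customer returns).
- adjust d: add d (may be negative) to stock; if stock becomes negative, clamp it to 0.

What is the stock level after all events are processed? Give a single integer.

Answer: 86

Derivation:
Processing events:
Start: stock = 44
  Event 1 (restock 13): 44 + 13 = 57
  Event 2 (sale 1): sell min(1,57)=1. stock: 57 - 1 = 56. total_sold = 1
  Event 3 (restock 7): 56 + 7 = 63
  Event 4 (restock 25): 63 + 25 = 88
  Event 5 (restock 5): 88 + 5 = 93
  Event 6 (return 5): 93 + 5 = 98
  Event 7 (sale 12): sell min(12,98)=12. stock: 98 - 12 = 86. total_sold = 13
Final: stock = 86, total_sold = 13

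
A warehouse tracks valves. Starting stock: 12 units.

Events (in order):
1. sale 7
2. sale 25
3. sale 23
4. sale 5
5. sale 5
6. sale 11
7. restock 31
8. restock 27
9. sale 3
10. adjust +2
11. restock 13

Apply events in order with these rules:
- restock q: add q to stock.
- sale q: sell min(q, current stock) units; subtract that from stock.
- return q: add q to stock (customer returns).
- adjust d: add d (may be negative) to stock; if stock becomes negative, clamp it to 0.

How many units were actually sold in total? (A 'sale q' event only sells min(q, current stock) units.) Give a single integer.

Answer: 15

Derivation:
Processing events:
Start: stock = 12
  Event 1 (sale 7): sell min(7,12)=7. stock: 12 - 7 = 5. total_sold = 7
  Event 2 (sale 25): sell min(25,5)=5. stock: 5 - 5 = 0. total_sold = 12
  Event 3 (sale 23): sell min(23,0)=0. stock: 0 - 0 = 0. total_sold = 12
  Event 4 (sale 5): sell min(5,0)=0. stock: 0 - 0 = 0. total_sold = 12
  Event 5 (sale 5): sell min(5,0)=0. stock: 0 - 0 = 0. total_sold = 12
  Event 6 (sale 11): sell min(11,0)=0. stock: 0 - 0 = 0. total_sold = 12
  Event 7 (restock 31): 0 + 31 = 31
  Event 8 (restock 27): 31 + 27 = 58
  Event 9 (sale 3): sell min(3,58)=3. stock: 58 - 3 = 55. total_sold = 15
  Event 10 (adjust +2): 55 + 2 = 57
  Event 11 (restock 13): 57 + 13 = 70
Final: stock = 70, total_sold = 15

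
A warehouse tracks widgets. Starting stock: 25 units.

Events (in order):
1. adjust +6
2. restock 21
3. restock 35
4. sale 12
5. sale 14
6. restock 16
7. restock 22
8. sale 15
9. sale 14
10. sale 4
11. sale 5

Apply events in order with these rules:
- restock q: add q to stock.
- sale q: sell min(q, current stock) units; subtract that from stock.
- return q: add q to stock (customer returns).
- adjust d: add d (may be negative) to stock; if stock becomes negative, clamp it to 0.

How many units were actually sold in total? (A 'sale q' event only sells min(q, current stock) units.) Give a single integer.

Answer: 64

Derivation:
Processing events:
Start: stock = 25
  Event 1 (adjust +6): 25 + 6 = 31
  Event 2 (restock 21): 31 + 21 = 52
  Event 3 (restock 35): 52 + 35 = 87
  Event 4 (sale 12): sell min(12,87)=12. stock: 87 - 12 = 75. total_sold = 12
  Event 5 (sale 14): sell min(14,75)=14. stock: 75 - 14 = 61. total_sold = 26
  Event 6 (restock 16): 61 + 16 = 77
  Event 7 (restock 22): 77 + 22 = 99
  Event 8 (sale 15): sell min(15,99)=15. stock: 99 - 15 = 84. total_sold = 41
  Event 9 (sale 14): sell min(14,84)=14. stock: 84 - 14 = 70. total_sold = 55
  Event 10 (sale 4): sell min(4,70)=4. stock: 70 - 4 = 66. total_sold = 59
  Event 11 (sale 5): sell min(5,66)=5. stock: 66 - 5 = 61. total_sold = 64
Final: stock = 61, total_sold = 64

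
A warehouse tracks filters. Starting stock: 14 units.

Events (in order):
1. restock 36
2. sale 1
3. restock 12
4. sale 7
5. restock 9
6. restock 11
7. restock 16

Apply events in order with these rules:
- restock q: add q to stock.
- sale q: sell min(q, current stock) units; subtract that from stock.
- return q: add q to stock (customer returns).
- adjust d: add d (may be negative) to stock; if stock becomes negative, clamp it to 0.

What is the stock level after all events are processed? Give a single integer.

Processing events:
Start: stock = 14
  Event 1 (restock 36): 14 + 36 = 50
  Event 2 (sale 1): sell min(1,50)=1. stock: 50 - 1 = 49. total_sold = 1
  Event 3 (restock 12): 49 + 12 = 61
  Event 4 (sale 7): sell min(7,61)=7. stock: 61 - 7 = 54. total_sold = 8
  Event 5 (restock 9): 54 + 9 = 63
  Event 6 (restock 11): 63 + 11 = 74
  Event 7 (restock 16): 74 + 16 = 90
Final: stock = 90, total_sold = 8

Answer: 90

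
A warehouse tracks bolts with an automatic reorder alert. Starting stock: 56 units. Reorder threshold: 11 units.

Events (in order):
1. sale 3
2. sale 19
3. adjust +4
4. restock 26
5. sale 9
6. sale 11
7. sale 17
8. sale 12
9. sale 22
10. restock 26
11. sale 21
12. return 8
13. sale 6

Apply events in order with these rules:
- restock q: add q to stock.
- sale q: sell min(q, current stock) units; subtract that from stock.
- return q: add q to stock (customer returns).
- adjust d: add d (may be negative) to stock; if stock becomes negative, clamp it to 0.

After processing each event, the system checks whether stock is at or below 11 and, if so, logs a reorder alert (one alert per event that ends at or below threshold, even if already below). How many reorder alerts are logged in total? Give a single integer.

Processing events:
Start: stock = 56
  Event 1 (sale 3): sell min(3,56)=3. stock: 56 - 3 = 53. total_sold = 3
  Event 2 (sale 19): sell min(19,53)=19. stock: 53 - 19 = 34. total_sold = 22
  Event 3 (adjust +4): 34 + 4 = 38
  Event 4 (restock 26): 38 + 26 = 64
  Event 5 (sale 9): sell min(9,64)=9. stock: 64 - 9 = 55. total_sold = 31
  Event 6 (sale 11): sell min(11,55)=11. stock: 55 - 11 = 44. total_sold = 42
  Event 7 (sale 17): sell min(17,44)=17. stock: 44 - 17 = 27. total_sold = 59
  Event 8 (sale 12): sell min(12,27)=12. stock: 27 - 12 = 15. total_sold = 71
  Event 9 (sale 22): sell min(22,15)=15. stock: 15 - 15 = 0. total_sold = 86
  Event 10 (restock 26): 0 + 26 = 26
  Event 11 (sale 21): sell min(21,26)=21. stock: 26 - 21 = 5. total_sold = 107
  Event 12 (return 8): 5 + 8 = 13
  Event 13 (sale 6): sell min(6,13)=6. stock: 13 - 6 = 7. total_sold = 113
Final: stock = 7, total_sold = 113

Checking against threshold 11:
  After event 1: stock=53 > 11
  After event 2: stock=34 > 11
  After event 3: stock=38 > 11
  After event 4: stock=64 > 11
  After event 5: stock=55 > 11
  After event 6: stock=44 > 11
  After event 7: stock=27 > 11
  After event 8: stock=15 > 11
  After event 9: stock=0 <= 11 -> ALERT
  After event 10: stock=26 > 11
  After event 11: stock=5 <= 11 -> ALERT
  After event 12: stock=13 > 11
  After event 13: stock=7 <= 11 -> ALERT
Alert events: [9, 11, 13]. Count = 3

Answer: 3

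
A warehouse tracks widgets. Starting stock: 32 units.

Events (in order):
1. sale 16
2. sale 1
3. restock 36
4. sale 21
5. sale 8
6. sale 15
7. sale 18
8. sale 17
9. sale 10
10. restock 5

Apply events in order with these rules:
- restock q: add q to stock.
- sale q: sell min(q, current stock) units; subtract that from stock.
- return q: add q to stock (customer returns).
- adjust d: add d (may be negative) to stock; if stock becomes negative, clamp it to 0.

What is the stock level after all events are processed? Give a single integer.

Answer: 5

Derivation:
Processing events:
Start: stock = 32
  Event 1 (sale 16): sell min(16,32)=16. stock: 32 - 16 = 16. total_sold = 16
  Event 2 (sale 1): sell min(1,16)=1. stock: 16 - 1 = 15. total_sold = 17
  Event 3 (restock 36): 15 + 36 = 51
  Event 4 (sale 21): sell min(21,51)=21. stock: 51 - 21 = 30. total_sold = 38
  Event 5 (sale 8): sell min(8,30)=8. stock: 30 - 8 = 22. total_sold = 46
  Event 6 (sale 15): sell min(15,22)=15. stock: 22 - 15 = 7. total_sold = 61
  Event 7 (sale 18): sell min(18,7)=7. stock: 7 - 7 = 0. total_sold = 68
  Event 8 (sale 17): sell min(17,0)=0. stock: 0 - 0 = 0. total_sold = 68
  Event 9 (sale 10): sell min(10,0)=0. stock: 0 - 0 = 0. total_sold = 68
  Event 10 (restock 5): 0 + 5 = 5
Final: stock = 5, total_sold = 68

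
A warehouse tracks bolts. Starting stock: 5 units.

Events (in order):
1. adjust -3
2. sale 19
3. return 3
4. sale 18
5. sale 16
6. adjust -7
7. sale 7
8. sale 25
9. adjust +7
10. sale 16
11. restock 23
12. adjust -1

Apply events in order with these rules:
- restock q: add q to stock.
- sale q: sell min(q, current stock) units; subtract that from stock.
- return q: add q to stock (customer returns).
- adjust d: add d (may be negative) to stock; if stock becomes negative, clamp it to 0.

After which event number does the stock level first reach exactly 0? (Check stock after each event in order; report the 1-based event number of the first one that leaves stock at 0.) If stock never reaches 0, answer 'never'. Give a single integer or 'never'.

Processing events:
Start: stock = 5
  Event 1 (adjust -3): 5 + -3 = 2
  Event 2 (sale 19): sell min(19,2)=2. stock: 2 - 2 = 0. total_sold = 2
  Event 3 (return 3): 0 + 3 = 3
  Event 4 (sale 18): sell min(18,3)=3. stock: 3 - 3 = 0. total_sold = 5
  Event 5 (sale 16): sell min(16,0)=0. stock: 0 - 0 = 0. total_sold = 5
  Event 6 (adjust -7): 0 + -7 = 0 (clamped to 0)
  Event 7 (sale 7): sell min(7,0)=0. stock: 0 - 0 = 0. total_sold = 5
  Event 8 (sale 25): sell min(25,0)=0. stock: 0 - 0 = 0. total_sold = 5
  Event 9 (adjust +7): 0 + 7 = 7
  Event 10 (sale 16): sell min(16,7)=7. stock: 7 - 7 = 0. total_sold = 12
  Event 11 (restock 23): 0 + 23 = 23
  Event 12 (adjust -1): 23 + -1 = 22
Final: stock = 22, total_sold = 12

First zero at event 2.

Answer: 2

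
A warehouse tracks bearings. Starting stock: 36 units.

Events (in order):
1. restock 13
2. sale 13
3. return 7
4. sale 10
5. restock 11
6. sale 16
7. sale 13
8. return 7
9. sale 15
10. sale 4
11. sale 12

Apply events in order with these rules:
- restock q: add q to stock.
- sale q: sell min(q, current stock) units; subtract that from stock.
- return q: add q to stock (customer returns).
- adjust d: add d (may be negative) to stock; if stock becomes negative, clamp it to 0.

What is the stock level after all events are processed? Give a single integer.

Answer: 0

Derivation:
Processing events:
Start: stock = 36
  Event 1 (restock 13): 36 + 13 = 49
  Event 2 (sale 13): sell min(13,49)=13. stock: 49 - 13 = 36. total_sold = 13
  Event 3 (return 7): 36 + 7 = 43
  Event 4 (sale 10): sell min(10,43)=10. stock: 43 - 10 = 33. total_sold = 23
  Event 5 (restock 11): 33 + 11 = 44
  Event 6 (sale 16): sell min(16,44)=16. stock: 44 - 16 = 28. total_sold = 39
  Event 7 (sale 13): sell min(13,28)=13. stock: 28 - 13 = 15. total_sold = 52
  Event 8 (return 7): 15 + 7 = 22
  Event 9 (sale 15): sell min(15,22)=15. stock: 22 - 15 = 7. total_sold = 67
  Event 10 (sale 4): sell min(4,7)=4. stock: 7 - 4 = 3. total_sold = 71
  Event 11 (sale 12): sell min(12,3)=3. stock: 3 - 3 = 0. total_sold = 74
Final: stock = 0, total_sold = 74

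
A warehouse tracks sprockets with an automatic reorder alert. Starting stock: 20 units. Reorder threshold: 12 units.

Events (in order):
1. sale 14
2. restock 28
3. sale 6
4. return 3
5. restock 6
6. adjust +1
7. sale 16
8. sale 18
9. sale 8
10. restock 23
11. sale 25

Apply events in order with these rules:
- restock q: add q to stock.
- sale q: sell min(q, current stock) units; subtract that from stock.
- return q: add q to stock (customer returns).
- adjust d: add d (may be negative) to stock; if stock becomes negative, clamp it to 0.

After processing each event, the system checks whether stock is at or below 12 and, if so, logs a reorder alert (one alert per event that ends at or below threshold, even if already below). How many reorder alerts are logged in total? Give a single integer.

Processing events:
Start: stock = 20
  Event 1 (sale 14): sell min(14,20)=14. stock: 20 - 14 = 6. total_sold = 14
  Event 2 (restock 28): 6 + 28 = 34
  Event 3 (sale 6): sell min(6,34)=6. stock: 34 - 6 = 28. total_sold = 20
  Event 4 (return 3): 28 + 3 = 31
  Event 5 (restock 6): 31 + 6 = 37
  Event 6 (adjust +1): 37 + 1 = 38
  Event 7 (sale 16): sell min(16,38)=16. stock: 38 - 16 = 22. total_sold = 36
  Event 8 (sale 18): sell min(18,22)=18. stock: 22 - 18 = 4. total_sold = 54
  Event 9 (sale 8): sell min(8,4)=4. stock: 4 - 4 = 0. total_sold = 58
  Event 10 (restock 23): 0 + 23 = 23
  Event 11 (sale 25): sell min(25,23)=23. stock: 23 - 23 = 0. total_sold = 81
Final: stock = 0, total_sold = 81

Checking against threshold 12:
  After event 1: stock=6 <= 12 -> ALERT
  After event 2: stock=34 > 12
  After event 3: stock=28 > 12
  After event 4: stock=31 > 12
  After event 5: stock=37 > 12
  After event 6: stock=38 > 12
  After event 7: stock=22 > 12
  After event 8: stock=4 <= 12 -> ALERT
  After event 9: stock=0 <= 12 -> ALERT
  After event 10: stock=23 > 12
  After event 11: stock=0 <= 12 -> ALERT
Alert events: [1, 8, 9, 11]. Count = 4

Answer: 4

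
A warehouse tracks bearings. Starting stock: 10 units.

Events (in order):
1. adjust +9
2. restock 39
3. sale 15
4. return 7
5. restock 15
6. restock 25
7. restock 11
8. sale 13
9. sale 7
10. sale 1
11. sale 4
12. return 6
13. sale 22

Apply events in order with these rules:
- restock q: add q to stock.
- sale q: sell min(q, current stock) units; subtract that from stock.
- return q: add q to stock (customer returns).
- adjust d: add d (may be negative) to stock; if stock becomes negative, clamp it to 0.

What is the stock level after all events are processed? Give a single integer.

Answer: 60

Derivation:
Processing events:
Start: stock = 10
  Event 1 (adjust +9): 10 + 9 = 19
  Event 2 (restock 39): 19 + 39 = 58
  Event 3 (sale 15): sell min(15,58)=15. stock: 58 - 15 = 43. total_sold = 15
  Event 4 (return 7): 43 + 7 = 50
  Event 5 (restock 15): 50 + 15 = 65
  Event 6 (restock 25): 65 + 25 = 90
  Event 7 (restock 11): 90 + 11 = 101
  Event 8 (sale 13): sell min(13,101)=13. stock: 101 - 13 = 88. total_sold = 28
  Event 9 (sale 7): sell min(7,88)=7. stock: 88 - 7 = 81. total_sold = 35
  Event 10 (sale 1): sell min(1,81)=1. stock: 81 - 1 = 80. total_sold = 36
  Event 11 (sale 4): sell min(4,80)=4. stock: 80 - 4 = 76. total_sold = 40
  Event 12 (return 6): 76 + 6 = 82
  Event 13 (sale 22): sell min(22,82)=22. stock: 82 - 22 = 60. total_sold = 62
Final: stock = 60, total_sold = 62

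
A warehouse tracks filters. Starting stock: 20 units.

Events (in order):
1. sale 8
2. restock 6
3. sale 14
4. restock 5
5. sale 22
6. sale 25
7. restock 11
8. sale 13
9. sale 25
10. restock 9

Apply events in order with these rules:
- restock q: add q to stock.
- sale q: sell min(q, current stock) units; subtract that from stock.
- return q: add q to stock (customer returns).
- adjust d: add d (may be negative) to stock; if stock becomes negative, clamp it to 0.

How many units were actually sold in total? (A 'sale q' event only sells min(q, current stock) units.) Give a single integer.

Processing events:
Start: stock = 20
  Event 1 (sale 8): sell min(8,20)=8. stock: 20 - 8 = 12. total_sold = 8
  Event 2 (restock 6): 12 + 6 = 18
  Event 3 (sale 14): sell min(14,18)=14. stock: 18 - 14 = 4. total_sold = 22
  Event 4 (restock 5): 4 + 5 = 9
  Event 5 (sale 22): sell min(22,9)=9. stock: 9 - 9 = 0. total_sold = 31
  Event 6 (sale 25): sell min(25,0)=0. stock: 0 - 0 = 0. total_sold = 31
  Event 7 (restock 11): 0 + 11 = 11
  Event 8 (sale 13): sell min(13,11)=11. stock: 11 - 11 = 0. total_sold = 42
  Event 9 (sale 25): sell min(25,0)=0. stock: 0 - 0 = 0. total_sold = 42
  Event 10 (restock 9): 0 + 9 = 9
Final: stock = 9, total_sold = 42

Answer: 42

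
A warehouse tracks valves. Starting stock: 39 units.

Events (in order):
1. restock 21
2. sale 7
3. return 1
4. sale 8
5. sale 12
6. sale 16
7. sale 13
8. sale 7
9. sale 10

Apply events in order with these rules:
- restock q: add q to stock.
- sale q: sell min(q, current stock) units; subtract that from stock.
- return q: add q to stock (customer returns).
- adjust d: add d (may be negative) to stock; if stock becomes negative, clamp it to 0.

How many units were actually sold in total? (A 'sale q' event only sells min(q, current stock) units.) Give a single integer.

Processing events:
Start: stock = 39
  Event 1 (restock 21): 39 + 21 = 60
  Event 2 (sale 7): sell min(7,60)=7. stock: 60 - 7 = 53. total_sold = 7
  Event 3 (return 1): 53 + 1 = 54
  Event 4 (sale 8): sell min(8,54)=8. stock: 54 - 8 = 46. total_sold = 15
  Event 5 (sale 12): sell min(12,46)=12. stock: 46 - 12 = 34. total_sold = 27
  Event 6 (sale 16): sell min(16,34)=16. stock: 34 - 16 = 18. total_sold = 43
  Event 7 (sale 13): sell min(13,18)=13. stock: 18 - 13 = 5. total_sold = 56
  Event 8 (sale 7): sell min(7,5)=5. stock: 5 - 5 = 0. total_sold = 61
  Event 9 (sale 10): sell min(10,0)=0. stock: 0 - 0 = 0. total_sold = 61
Final: stock = 0, total_sold = 61

Answer: 61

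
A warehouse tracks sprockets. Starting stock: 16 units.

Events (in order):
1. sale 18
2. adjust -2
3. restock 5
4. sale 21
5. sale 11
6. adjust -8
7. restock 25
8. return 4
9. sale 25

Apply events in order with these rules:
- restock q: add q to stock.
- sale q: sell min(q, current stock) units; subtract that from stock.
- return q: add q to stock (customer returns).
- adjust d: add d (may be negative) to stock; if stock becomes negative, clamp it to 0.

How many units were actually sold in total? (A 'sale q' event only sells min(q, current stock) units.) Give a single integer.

Answer: 46

Derivation:
Processing events:
Start: stock = 16
  Event 1 (sale 18): sell min(18,16)=16. stock: 16 - 16 = 0. total_sold = 16
  Event 2 (adjust -2): 0 + -2 = 0 (clamped to 0)
  Event 3 (restock 5): 0 + 5 = 5
  Event 4 (sale 21): sell min(21,5)=5. stock: 5 - 5 = 0. total_sold = 21
  Event 5 (sale 11): sell min(11,0)=0. stock: 0 - 0 = 0. total_sold = 21
  Event 6 (adjust -8): 0 + -8 = 0 (clamped to 0)
  Event 7 (restock 25): 0 + 25 = 25
  Event 8 (return 4): 25 + 4 = 29
  Event 9 (sale 25): sell min(25,29)=25. stock: 29 - 25 = 4. total_sold = 46
Final: stock = 4, total_sold = 46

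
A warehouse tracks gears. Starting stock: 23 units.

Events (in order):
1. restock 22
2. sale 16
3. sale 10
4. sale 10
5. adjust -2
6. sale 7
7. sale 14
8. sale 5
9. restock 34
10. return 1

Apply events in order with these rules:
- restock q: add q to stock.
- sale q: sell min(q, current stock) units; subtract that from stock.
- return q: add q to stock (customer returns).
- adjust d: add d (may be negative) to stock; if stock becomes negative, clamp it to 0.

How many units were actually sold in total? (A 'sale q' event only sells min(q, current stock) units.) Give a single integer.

Processing events:
Start: stock = 23
  Event 1 (restock 22): 23 + 22 = 45
  Event 2 (sale 16): sell min(16,45)=16. stock: 45 - 16 = 29. total_sold = 16
  Event 3 (sale 10): sell min(10,29)=10. stock: 29 - 10 = 19. total_sold = 26
  Event 4 (sale 10): sell min(10,19)=10. stock: 19 - 10 = 9. total_sold = 36
  Event 5 (adjust -2): 9 + -2 = 7
  Event 6 (sale 7): sell min(7,7)=7. stock: 7 - 7 = 0. total_sold = 43
  Event 7 (sale 14): sell min(14,0)=0. stock: 0 - 0 = 0. total_sold = 43
  Event 8 (sale 5): sell min(5,0)=0. stock: 0 - 0 = 0. total_sold = 43
  Event 9 (restock 34): 0 + 34 = 34
  Event 10 (return 1): 34 + 1 = 35
Final: stock = 35, total_sold = 43

Answer: 43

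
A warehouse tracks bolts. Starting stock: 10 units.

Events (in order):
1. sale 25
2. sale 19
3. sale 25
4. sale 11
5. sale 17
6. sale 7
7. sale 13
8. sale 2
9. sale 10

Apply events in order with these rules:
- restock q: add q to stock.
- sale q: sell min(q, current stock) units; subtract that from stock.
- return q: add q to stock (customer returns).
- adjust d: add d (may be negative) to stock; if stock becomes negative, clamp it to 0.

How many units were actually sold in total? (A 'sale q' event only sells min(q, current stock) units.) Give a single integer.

Answer: 10

Derivation:
Processing events:
Start: stock = 10
  Event 1 (sale 25): sell min(25,10)=10. stock: 10 - 10 = 0. total_sold = 10
  Event 2 (sale 19): sell min(19,0)=0. stock: 0 - 0 = 0. total_sold = 10
  Event 3 (sale 25): sell min(25,0)=0. stock: 0 - 0 = 0. total_sold = 10
  Event 4 (sale 11): sell min(11,0)=0. stock: 0 - 0 = 0. total_sold = 10
  Event 5 (sale 17): sell min(17,0)=0. stock: 0 - 0 = 0. total_sold = 10
  Event 6 (sale 7): sell min(7,0)=0. stock: 0 - 0 = 0. total_sold = 10
  Event 7 (sale 13): sell min(13,0)=0. stock: 0 - 0 = 0. total_sold = 10
  Event 8 (sale 2): sell min(2,0)=0. stock: 0 - 0 = 0. total_sold = 10
  Event 9 (sale 10): sell min(10,0)=0. stock: 0 - 0 = 0. total_sold = 10
Final: stock = 0, total_sold = 10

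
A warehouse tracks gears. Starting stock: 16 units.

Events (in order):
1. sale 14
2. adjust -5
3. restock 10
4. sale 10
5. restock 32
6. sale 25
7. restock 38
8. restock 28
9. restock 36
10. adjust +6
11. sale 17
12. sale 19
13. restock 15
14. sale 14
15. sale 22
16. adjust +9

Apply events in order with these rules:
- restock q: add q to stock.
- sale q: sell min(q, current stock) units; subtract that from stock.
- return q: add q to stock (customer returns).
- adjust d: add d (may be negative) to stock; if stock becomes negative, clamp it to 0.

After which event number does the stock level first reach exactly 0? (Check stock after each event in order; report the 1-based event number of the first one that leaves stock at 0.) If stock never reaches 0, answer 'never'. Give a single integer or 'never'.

Answer: 2

Derivation:
Processing events:
Start: stock = 16
  Event 1 (sale 14): sell min(14,16)=14. stock: 16 - 14 = 2. total_sold = 14
  Event 2 (adjust -5): 2 + -5 = 0 (clamped to 0)
  Event 3 (restock 10): 0 + 10 = 10
  Event 4 (sale 10): sell min(10,10)=10. stock: 10 - 10 = 0. total_sold = 24
  Event 5 (restock 32): 0 + 32 = 32
  Event 6 (sale 25): sell min(25,32)=25. stock: 32 - 25 = 7. total_sold = 49
  Event 7 (restock 38): 7 + 38 = 45
  Event 8 (restock 28): 45 + 28 = 73
  Event 9 (restock 36): 73 + 36 = 109
  Event 10 (adjust +6): 109 + 6 = 115
  Event 11 (sale 17): sell min(17,115)=17. stock: 115 - 17 = 98. total_sold = 66
  Event 12 (sale 19): sell min(19,98)=19. stock: 98 - 19 = 79. total_sold = 85
  Event 13 (restock 15): 79 + 15 = 94
  Event 14 (sale 14): sell min(14,94)=14. stock: 94 - 14 = 80. total_sold = 99
  Event 15 (sale 22): sell min(22,80)=22. stock: 80 - 22 = 58. total_sold = 121
  Event 16 (adjust +9): 58 + 9 = 67
Final: stock = 67, total_sold = 121

First zero at event 2.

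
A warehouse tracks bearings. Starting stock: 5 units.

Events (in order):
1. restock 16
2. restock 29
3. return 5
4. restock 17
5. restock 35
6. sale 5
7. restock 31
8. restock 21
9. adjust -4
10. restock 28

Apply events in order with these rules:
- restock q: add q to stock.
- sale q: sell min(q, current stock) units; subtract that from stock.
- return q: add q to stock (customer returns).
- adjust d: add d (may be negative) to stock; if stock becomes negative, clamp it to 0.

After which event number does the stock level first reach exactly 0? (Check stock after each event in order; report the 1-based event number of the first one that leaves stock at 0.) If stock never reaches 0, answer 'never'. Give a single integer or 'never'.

Processing events:
Start: stock = 5
  Event 1 (restock 16): 5 + 16 = 21
  Event 2 (restock 29): 21 + 29 = 50
  Event 3 (return 5): 50 + 5 = 55
  Event 4 (restock 17): 55 + 17 = 72
  Event 5 (restock 35): 72 + 35 = 107
  Event 6 (sale 5): sell min(5,107)=5. stock: 107 - 5 = 102. total_sold = 5
  Event 7 (restock 31): 102 + 31 = 133
  Event 8 (restock 21): 133 + 21 = 154
  Event 9 (adjust -4): 154 + -4 = 150
  Event 10 (restock 28): 150 + 28 = 178
Final: stock = 178, total_sold = 5

Stock never reaches 0.

Answer: never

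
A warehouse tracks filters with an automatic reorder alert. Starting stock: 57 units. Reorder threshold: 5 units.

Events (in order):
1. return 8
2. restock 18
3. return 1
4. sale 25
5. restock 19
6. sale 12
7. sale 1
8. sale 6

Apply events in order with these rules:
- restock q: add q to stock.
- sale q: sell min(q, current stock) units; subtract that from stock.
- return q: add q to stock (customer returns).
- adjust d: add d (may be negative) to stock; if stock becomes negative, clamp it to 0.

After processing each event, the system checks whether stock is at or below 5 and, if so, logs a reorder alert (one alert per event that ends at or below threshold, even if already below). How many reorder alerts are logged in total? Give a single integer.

Answer: 0

Derivation:
Processing events:
Start: stock = 57
  Event 1 (return 8): 57 + 8 = 65
  Event 2 (restock 18): 65 + 18 = 83
  Event 3 (return 1): 83 + 1 = 84
  Event 4 (sale 25): sell min(25,84)=25. stock: 84 - 25 = 59. total_sold = 25
  Event 5 (restock 19): 59 + 19 = 78
  Event 6 (sale 12): sell min(12,78)=12. stock: 78 - 12 = 66. total_sold = 37
  Event 7 (sale 1): sell min(1,66)=1. stock: 66 - 1 = 65. total_sold = 38
  Event 8 (sale 6): sell min(6,65)=6. stock: 65 - 6 = 59. total_sold = 44
Final: stock = 59, total_sold = 44

Checking against threshold 5:
  After event 1: stock=65 > 5
  After event 2: stock=83 > 5
  After event 3: stock=84 > 5
  After event 4: stock=59 > 5
  After event 5: stock=78 > 5
  After event 6: stock=66 > 5
  After event 7: stock=65 > 5
  After event 8: stock=59 > 5
Alert events: []. Count = 0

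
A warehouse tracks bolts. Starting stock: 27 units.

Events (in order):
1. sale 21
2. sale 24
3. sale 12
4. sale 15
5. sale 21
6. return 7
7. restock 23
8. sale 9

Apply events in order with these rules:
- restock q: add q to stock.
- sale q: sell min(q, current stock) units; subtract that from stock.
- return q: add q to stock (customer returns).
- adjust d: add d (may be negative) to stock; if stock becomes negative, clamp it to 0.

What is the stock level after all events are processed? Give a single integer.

Answer: 21

Derivation:
Processing events:
Start: stock = 27
  Event 1 (sale 21): sell min(21,27)=21. stock: 27 - 21 = 6. total_sold = 21
  Event 2 (sale 24): sell min(24,6)=6. stock: 6 - 6 = 0. total_sold = 27
  Event 3 (sale 12): sell min(12,0)=0. stock: 0 - 0 = 0. total_sold = 27
  Event 4 (sale 15): sell min(15,0)=0. stock: 0 - 0 = 0. total_sold = 27
  Event 5 (sale 21): sell min(21,0)=0. stock: 0 - 0 = 0. total_sold = 27
  Event 6 (return 7): 0 + 7 = 7
  Event 7 (restock 23): 7 + 23 = 30
  Event 8 (sale 9): sell min(9,30)=9. stock: 30 - 9 = 21. total_sold = 36
Final: stock = 21, total_sold = 36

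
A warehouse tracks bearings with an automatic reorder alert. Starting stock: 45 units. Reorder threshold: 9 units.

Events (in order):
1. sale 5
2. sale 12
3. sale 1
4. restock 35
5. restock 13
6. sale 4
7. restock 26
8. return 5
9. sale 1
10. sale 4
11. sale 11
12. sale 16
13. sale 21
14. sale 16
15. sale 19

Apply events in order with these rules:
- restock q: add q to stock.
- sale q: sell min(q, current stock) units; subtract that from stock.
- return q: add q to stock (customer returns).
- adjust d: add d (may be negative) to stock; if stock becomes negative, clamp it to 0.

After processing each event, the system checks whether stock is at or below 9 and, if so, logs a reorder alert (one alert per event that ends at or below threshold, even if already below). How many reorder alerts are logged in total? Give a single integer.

Answer: 0

Derivation:
Processing events:
Start: stock = 45
  Event 1 (sale 5): sell min(5,45)=5. stock: 45 - 5 = 40. total_sold = 5
  Event 2 (sale 12): sell min(12,40)=12. stock: 40 - 12 = 28. total_sold = 17
  Event 3 (sale 1): sell min(1,28)=1. stock: 28 - 1 = 27. total_sold = 18
  Event 4 (restock 35): 27 + 35 = 62
  Event 5 (restock 13): 62 + 13 = 75
  Event 6 (sale 4): sell min(4,75)=4. stock: 75 - 4 = 71. total_sold = 22
  Event 7 (restock 26): 71 + 26 = 97
  Event 8 (return 5): 97 + 5 = 102
  Event 9 (sale 1): sell min(1,102)=1. stock: 102 - 1 = 101. total_sold = 23
  Event 10 (sale 4): sell min(4,101)=4. stock: 101 - 4 = 97. total_sold = 27
  Event 11 (sale 11): sell min(11,97)=11. stock: 97 - 11 = 86. total_sold = 38
  Event 12 (sale 16): sell min(16,86)=16. stock: 86 - 16 = 70. total_sold = 54
  Event 13 (sale 21): sell min(21,70)=21. stock: 70 - 21 = 49. total_sold = 75
  Event 14 (sale 16): sell min(16,49)=16. stock: 49 - 16 = 33. total_sold = 91
  Event 15 (sale 19): sell min(19,33)=19. stock: 33 - 19 = 14. total_sold = 110
Final: stock = 14, total_sold = 110

Checking against threshold 9:
  After event 1: stock=40 > 9
  After event 2: stock=28 > 9
  After event 3: stock=27 > 9
  After event 4: stock=62 > 9
  After event 5: stock=75 > 9
  After event 6: stock=71 > 9
  After event 7: stock=97 > 9
  After event 8: stock=102 > 9
  After event 9: stock=101 > 9
  After event 10: stock=97 > 9
  After event 11: stock=86 > 9
  After event 12: stock=70 > 9
  After event 13: stock=49 > 9
  After event 14: stock=33 > 9
  After event 15: stock=14 > 9
Alert events: []. Count = 0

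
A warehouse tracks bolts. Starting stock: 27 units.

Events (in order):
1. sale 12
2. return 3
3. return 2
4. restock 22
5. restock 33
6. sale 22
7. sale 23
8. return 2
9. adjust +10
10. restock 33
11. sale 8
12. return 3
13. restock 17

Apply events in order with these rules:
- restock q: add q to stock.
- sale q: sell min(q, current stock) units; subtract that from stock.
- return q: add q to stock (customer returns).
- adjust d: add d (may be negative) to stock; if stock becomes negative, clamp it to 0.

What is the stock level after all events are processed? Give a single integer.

Answer: 87

Derivation:
Processing events:
Start: stock = 27
  Event 1 (sale 12): sell min(12,27)=12. stock: 27 - 12 = 15. total_sold = 12
  Event 2 (return 3): 15 + 3 = 18
  Event 3 (return 2): 18 + 2 = 20
  Event 4 (restock 22): 20 + 22 = 42
  Event 5 (restock 33): 42 + 33 = 75
  Event 6 (sale 22): sell min(22,75)=22. stock: 75 - 22 = 53. total_sold = 34
  Event 7 (sale 23): sell min(23,53)=23. stock: 53 - 23 = 30. total_sold = 57
  Event 8 (return 2): 30 + 2 = 32
  Event 9 (adjust +10): 32 + 10 = 42
  Event 10 (restock 33): 42 + 33 = 75
  Event 11 (sale 8): sell min(8,75)=8. stock: 75 - 8 = 67. total_sold = 65
  Event 12 (return 3): 67 + 3 = 70
  Event 13 (restock 17): 70 + 17 = 87
Final: stock = 87, total_sold = 65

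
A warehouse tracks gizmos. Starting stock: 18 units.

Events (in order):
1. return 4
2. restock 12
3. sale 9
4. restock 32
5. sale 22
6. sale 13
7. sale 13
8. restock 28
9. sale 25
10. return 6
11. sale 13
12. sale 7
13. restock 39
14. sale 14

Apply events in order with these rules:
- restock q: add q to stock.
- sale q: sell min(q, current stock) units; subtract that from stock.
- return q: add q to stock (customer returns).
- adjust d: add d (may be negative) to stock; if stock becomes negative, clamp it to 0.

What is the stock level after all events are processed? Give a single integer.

Processing events:
Start: stock = 18
  Event 1 (return 4): 18 + 4 = 22
  Event 2 (restock 12): 22 + 12 = 34
  Event 3 (sale 9): sell min(9,34)=9. stock: 34 - 9 = 25. total_sold = 9
  Event 4 (restock 32): 25 + 32 = 57
  Event 5 (sale 22): sell min(22,57)=22. stock: 57 - 22 = 35. total_sold = 31
  Event 6 (sale 13): sell min(13,35)=13. stock: 35 - 13 = 22. total_sold = 44
  Event 7 (sale 13): sell min(13,22)=13. stock: 22 - 13 = 9. total_sold = 57
  Event 8 (restock 28): 9 + 28 = 37
  Event 9 (sale 25): sell min(25,37)=25. stock: 37 - 25 = 12. total_sold = 82
  Event 10 (return 6): 12 + 6 = 18
  Event 11 (sale 13): sell min(13,18)=13. stock: 18 - 13 = 5. total_sold = 95
  Event 12 (sale 7): sell min(7,5)=5. stock: 5 - 5 = 0. total_sold = 100
  Event 13 (restock 39): 0 + 39 = 39
  Event 14 (sale 14): sell min(14,39)=14. stock: 39 - 14 = 25. total_sold = 114
Final: stock = 25, total_sold = 114

Answer: 25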